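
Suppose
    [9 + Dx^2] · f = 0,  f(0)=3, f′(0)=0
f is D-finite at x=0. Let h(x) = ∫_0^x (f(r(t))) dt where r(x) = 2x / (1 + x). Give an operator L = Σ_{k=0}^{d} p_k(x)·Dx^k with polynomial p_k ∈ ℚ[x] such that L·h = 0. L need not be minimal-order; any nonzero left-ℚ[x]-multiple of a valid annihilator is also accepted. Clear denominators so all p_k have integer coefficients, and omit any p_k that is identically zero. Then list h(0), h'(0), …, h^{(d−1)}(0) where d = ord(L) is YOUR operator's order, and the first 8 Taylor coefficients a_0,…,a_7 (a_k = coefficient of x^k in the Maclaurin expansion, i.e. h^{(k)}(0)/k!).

f: a_k = 3, 0, -27/2, 0, 81/8, 0, -243/80, 0, …
f∘r: x↦r, Dx↦Dx/r' in L_f ⇒ L₀.
∫: right-multiply L₀ by Dx.
L = 36·Dx + (2 + 6·x + 6·x^2 + 2·x^3)·Dx^2 + (1 + 4·x + 6·x^2 + 4·x^3 + x^4)·Dx^3  (order 3).
h: a_k = 0, 3, 0, -18, 27, 0, -72, 5778/35, …
ICs: h(0) = 0, h′(0) = 3, h′′(0) = 0.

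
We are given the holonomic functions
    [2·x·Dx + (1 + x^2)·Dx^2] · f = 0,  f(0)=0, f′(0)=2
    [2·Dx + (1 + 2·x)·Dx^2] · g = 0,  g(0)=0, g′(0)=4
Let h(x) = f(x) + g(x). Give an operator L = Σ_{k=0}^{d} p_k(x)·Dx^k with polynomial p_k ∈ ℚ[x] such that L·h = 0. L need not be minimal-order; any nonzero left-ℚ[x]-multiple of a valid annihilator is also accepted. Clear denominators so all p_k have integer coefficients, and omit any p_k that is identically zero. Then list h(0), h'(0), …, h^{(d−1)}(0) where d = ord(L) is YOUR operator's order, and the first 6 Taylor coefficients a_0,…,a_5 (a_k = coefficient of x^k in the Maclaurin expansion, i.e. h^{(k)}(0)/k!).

L = (-2 - 12·x + 6·x^2 + 4·x^3)·Dx + (-5 - 4·x - 9·x^2 + 12·x^3 + 8·x^4)·Dx^2 + (-1 - x + 2·x^2 + x^3 + 3·x^4 + 2·x^5)·Dx^3  (order 3).
h: a_k = 0, 6, -4, 14/3, -8, 66/5, …
ICs: h(0) = 0, h′(0) = 6, h′′(0) = -8.

f: a_k = 0, 2, 0, -2/3, 0, 2/5, …
g: a_k = 0, 4, -4, 16/3, -8, 64/5, …
Sum ⇒ L₀ = lclm(L_f,L_g) in ℚ(x)⟨Dx⟩.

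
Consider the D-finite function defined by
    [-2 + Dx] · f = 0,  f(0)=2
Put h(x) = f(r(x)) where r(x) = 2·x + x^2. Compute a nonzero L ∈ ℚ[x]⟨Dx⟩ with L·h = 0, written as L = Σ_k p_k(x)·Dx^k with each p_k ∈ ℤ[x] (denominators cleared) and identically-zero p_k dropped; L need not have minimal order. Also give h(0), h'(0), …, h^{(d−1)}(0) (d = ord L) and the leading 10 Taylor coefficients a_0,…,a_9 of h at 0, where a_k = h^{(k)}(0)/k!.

f: a_k = 2, 4, 4, 8/3, 4/3, 8/15, 8/45, 16/315, 4/315, 8/2835, …
h₀=f(r): pull back L_f along r ⇒ L₀.
L = (-4 - 4·x) + Dx  (order 1).
h: a_k = 2, 8, 20, 112/3, 172/3, 1136/15, 3992/45, 5920/63, 28772/315, 233488/2835, …
ICs: h(0) = 2.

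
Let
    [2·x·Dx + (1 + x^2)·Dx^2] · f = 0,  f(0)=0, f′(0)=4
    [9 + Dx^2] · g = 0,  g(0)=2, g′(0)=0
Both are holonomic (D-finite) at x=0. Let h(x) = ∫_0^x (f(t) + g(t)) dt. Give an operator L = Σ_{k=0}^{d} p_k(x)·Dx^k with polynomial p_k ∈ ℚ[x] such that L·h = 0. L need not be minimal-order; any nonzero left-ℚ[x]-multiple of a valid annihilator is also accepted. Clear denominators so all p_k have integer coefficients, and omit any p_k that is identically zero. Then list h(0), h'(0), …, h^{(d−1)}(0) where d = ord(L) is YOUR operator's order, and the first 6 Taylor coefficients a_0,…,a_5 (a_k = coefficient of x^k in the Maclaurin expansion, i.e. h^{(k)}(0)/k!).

L = (-54·x + 540·x^3 + 162·x^5)·Dx^2 + (63 + 279·x^2 + 297·x^4 + 81·x^6)·Dx^3 + (-6·x + 60·x^3 + 18·x^5)·Dx^4 + (7 + 31·x^2 + 33·x^4 + 9·x^6)·Dx^5  (order 5).
h: a_k = 0, 2, 2, -3, -1/3, 27/20, …
ICs: h(0) = 0, h′(0) = 2, h′′(0) = 4, h′′′(0) = -18, h′′′′(0) = -8.

f: a_k = 0, 4, 0, -4/3, 0, 4/5, …
g: a_k = 2, 0, -9, 0, 27/4, 0, …
L₀ := lclm(L_f,L_g); ord L₀ ≤ 2+2.
h=∫h₀ ⇒ L = L₀·Dx.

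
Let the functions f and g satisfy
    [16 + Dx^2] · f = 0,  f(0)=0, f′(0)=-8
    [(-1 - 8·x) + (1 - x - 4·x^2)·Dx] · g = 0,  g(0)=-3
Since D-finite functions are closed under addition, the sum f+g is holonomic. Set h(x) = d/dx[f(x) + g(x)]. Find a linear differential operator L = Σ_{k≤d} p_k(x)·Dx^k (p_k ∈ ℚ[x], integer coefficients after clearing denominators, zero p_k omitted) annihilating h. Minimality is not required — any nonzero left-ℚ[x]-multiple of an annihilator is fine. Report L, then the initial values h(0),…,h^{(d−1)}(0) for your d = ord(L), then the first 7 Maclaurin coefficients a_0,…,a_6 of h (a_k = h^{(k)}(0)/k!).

L = (6848 + 35072·x + 150784·x^2 + 87040·x^3 + 204800·x^4 + 147456·x^5 + 196608·x^6) + (-560 - 4048·x + 5184·x^2 + 13952·x^3 + 2560·x^4 + 18432·x^5 + 57344·x^6 + 65536·x^7)·Dx + (428 + 2192·x + 9424·x^2 + 5440·x^3 + 12800·x^4 + 9216·x^5 + 12288·x^6)·Dx^2 + (-35 - 253·x + 324·x^2 + 872·x^3 + 160·x^4 + 1152·x^5 + 3584·x^6 + 4096·x^7)·Dx^3  (order 3).
h: a_k = -11, -30, -17, -348, -3181/3, -3258, -414697/45, …
ICs: h(0) = -11, h′(0) = -30, h′′(0) = -34.

f: a_k = 0, -8, 0, 64/3, 0, -256/15, 0, …
g: a_k = -3, -3, -15, -27, -87, -195, -543, …
h₀=f+g: left-lcm gives L₀, ord ≤ 3.
Differentiate: ansatz ord ≤ ord L₀ ⇒ L.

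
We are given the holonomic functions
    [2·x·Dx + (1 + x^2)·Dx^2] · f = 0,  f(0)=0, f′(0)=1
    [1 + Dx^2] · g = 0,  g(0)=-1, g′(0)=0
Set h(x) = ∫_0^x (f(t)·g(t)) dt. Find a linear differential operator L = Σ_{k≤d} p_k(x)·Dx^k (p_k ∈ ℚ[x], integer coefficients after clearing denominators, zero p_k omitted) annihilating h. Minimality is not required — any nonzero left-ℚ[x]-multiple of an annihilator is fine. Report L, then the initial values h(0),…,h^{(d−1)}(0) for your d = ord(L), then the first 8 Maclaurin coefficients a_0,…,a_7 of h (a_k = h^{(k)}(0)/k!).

L = (10 + 26·x^2 + 11·x^4 + 4·x^6 + x^8)·Dx + (12·x + 20·x^3 + 12·x^5 + 4·x^7)·Dx^2 + (12 + 32·x^2 + 18·x^4 + 8·x^6 + 2·x^8)·Dx^3 + (12·x + 20·x^3 + 12·x^5 + 4·x^7)·Dx^4 + (2 + 6·x^2 + 7·x^4 + 4·x^6 + x^8)·Dx^5  (order 5).
h: a_k = 0, 0, -1/2, 0, 5/24, 0, -49/720, 0, …
ICs: h(0) = 0, h′(0) = 0, h′′(0) = -1, h′′′(0) = 0, h′′′′(0) = 5.

f: a_k = 0, 1, 0, -1/3, 0, 1/5, 0, -1/7, …
g: a_k = -1, 0, 1/2, 0, -1/24, 0, 1/720, 0, …
Product ⇒ symmetric product L₀, ord ≤ 4.
h=∫h₀ ⇒ L = L₀·Dx.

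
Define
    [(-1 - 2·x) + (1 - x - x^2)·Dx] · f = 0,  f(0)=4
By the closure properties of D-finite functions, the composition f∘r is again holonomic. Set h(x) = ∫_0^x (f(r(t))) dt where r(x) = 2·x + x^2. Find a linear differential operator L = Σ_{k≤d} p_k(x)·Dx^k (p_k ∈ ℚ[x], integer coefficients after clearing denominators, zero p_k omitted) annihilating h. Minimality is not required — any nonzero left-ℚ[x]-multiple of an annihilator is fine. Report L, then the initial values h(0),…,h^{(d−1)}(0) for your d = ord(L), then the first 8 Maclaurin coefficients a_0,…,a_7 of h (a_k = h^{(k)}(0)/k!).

f: a_k = 4, 4, 8, 12, 20, 32, 52, 84, …
f∘r: x↦r, Dx↦Dx/r' in L_f ⇒ L₀.
h=∫₀ˣh₀: take L = L₀·Dx.
L = (2 + 10·x + 12·x^2 + 4·x^3)·Dx + (-1 + 2·x + 5·x^2 + 4·x^3 + x^4)·Dx^2  (order 2).
h: a_k = 0, 4, 4, 12, 32, 472/5, 868/3, 6380/7, …
ICs: h(0) = 0, h′(0) = 4.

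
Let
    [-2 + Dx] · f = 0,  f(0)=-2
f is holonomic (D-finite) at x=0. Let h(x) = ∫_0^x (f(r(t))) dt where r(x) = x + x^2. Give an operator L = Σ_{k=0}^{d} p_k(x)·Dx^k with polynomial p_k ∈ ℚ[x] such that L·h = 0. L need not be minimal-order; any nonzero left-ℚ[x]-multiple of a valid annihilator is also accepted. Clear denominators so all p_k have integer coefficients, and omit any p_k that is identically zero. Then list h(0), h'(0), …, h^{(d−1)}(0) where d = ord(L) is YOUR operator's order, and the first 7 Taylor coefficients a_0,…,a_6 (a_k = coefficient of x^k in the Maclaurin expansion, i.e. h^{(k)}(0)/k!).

L = (-2 - 4·x)·Dx + Dx^2  (order 2).
h: a_k = 0, -2, -2, -8/3, -8/3, -8/3, -104/45, …
ICs: h(0) = 0, h′(0) = -2.

f: a_k = -2, -4, -4, -8/3, -4/3, -8/15, -8/45, …
Substitute x→r, Dx→(1/r')Dx; clear ⇒ L₀.
h=∫₀ˣh₀: take L = L₀·Dx.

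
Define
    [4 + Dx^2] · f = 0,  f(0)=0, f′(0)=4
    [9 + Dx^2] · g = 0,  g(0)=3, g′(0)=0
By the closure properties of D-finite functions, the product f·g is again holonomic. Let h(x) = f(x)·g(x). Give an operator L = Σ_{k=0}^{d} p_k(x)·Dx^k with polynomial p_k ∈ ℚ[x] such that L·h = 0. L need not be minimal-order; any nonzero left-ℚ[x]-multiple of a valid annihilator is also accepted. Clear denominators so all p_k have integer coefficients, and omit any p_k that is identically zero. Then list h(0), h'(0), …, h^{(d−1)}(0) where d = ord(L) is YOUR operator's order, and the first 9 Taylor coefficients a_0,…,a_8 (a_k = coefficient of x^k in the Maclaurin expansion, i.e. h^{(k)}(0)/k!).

L = 25 + 26·Dx^2 + Dx^4  (order 4).
h: a_k = 0, 12, 0, -62, 0, 781/10, 0, -19531/420, 0, …
ICs: h(0) = 0, h′(0) = 12, h′′(0) = 0, h′′′(0) = -372.

f: a_k = 0, 4, 0, -8/3, 0, 8/15, 0, -16/315, 0, …
g: a_k = 3, 0, -27/2, 0, 81/8, 0, -243/80, 0, 2187/4480, …
h₀=f·g: eliminate ⇒ L₀, order ≤ 2·2.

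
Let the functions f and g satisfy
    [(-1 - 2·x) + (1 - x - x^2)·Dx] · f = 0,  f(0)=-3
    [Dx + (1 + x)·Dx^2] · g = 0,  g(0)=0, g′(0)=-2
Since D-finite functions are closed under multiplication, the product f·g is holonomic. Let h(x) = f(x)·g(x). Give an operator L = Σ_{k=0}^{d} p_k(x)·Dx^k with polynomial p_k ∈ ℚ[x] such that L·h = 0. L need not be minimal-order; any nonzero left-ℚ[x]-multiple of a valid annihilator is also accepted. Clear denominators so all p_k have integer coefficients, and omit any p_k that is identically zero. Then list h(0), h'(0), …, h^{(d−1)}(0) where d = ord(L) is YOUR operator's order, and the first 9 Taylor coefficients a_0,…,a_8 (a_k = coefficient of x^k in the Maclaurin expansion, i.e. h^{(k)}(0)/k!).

f: a_k = -3, -3, -6, -9, -15, -24, -39, -63, -102, …
g: a_k = 0, -2, 1, -2/3, 1/2, -2/5, 1/3, -2/7, 1/4, …
L₀ := L_f ⊗_s L_g (sym. prod.), ord ≤ 2.
L = (3 + 4·x) + (1 + 7·x + 5·x^2)·Dx + (-1 + 2·x^2 + x^3)·Dx^2  (order 2).
h: a_k = 0, 6, 3, 11, 25/2, 247/10, 181/5, 4323/70, 13609/140, …
ICs: h(0) = 0, h′(0) = 6.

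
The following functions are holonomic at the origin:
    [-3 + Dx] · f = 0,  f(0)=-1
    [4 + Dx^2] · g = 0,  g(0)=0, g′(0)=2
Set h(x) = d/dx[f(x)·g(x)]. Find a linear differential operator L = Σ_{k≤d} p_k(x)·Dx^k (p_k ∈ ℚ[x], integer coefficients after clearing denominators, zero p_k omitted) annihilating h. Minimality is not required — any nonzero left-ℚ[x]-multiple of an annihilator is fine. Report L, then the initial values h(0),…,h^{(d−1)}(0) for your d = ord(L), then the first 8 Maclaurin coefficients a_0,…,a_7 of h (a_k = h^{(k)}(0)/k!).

f: a_k = -1, -3, -9/2, -9/2, -27/8, -81/40, -81/80, -243/560, …
g: a_k = 0, 2, 0, -4/3, 0, 4/15, 0, -8/315, …
Sym-product of L_f,L_g gives L₀ (≤ ord 2).
h₀' ⇒ L via d/dx closure of L₀.
L = 13 - 6·Dx + Dx^2  (order 2).
h: a_k = -2, -12, -23, -20, -61/12, 69/10, 3277/360, 17/3, …
ICs: h(0) = -2, h′(0) = -12.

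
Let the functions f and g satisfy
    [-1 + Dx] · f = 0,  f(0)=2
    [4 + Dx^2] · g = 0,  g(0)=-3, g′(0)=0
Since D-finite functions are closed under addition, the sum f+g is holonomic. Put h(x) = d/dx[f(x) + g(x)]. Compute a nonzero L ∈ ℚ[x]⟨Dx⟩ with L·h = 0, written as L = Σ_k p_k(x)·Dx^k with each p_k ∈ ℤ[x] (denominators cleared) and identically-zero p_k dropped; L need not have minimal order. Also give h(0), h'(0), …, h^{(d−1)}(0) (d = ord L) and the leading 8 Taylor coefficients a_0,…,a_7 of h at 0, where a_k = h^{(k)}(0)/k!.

f: a_k = 2, 2, 1, 1/3, 1/12, 1/60, 1/360, 1/2520, …
g: a_k = -3, 0, 6, 0, -2, 0, 4/15, 0, …
h₀=f+g: left-lcm gives L₀, ord ≤ 3.
h₀' ⇒ L via d/dx closure of L₀.
L = 4 - 4·Dx + Dx^2 - Dx^3  (order 3).
h: a_k = 2, 14, 1, -23/3, 1/12, 97/60, 1/360, -383/2520, …
ICs: h(0) = 2, h′(0) = 14, h′′(0) = 2.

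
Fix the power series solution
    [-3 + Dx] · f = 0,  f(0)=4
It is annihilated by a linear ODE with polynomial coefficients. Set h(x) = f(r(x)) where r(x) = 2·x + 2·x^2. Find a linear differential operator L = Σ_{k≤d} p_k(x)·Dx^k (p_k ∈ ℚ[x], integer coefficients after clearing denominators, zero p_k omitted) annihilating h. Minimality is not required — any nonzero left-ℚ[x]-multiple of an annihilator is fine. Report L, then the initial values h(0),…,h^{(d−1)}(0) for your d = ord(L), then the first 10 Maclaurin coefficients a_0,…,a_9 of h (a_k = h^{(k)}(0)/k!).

L = (-6 - 12·x) + Dx  (order 1).
h: a_k = 4, 24, 96, 288, 720, 7776/5, 14976/5, 183168/35, 294624/35, 88128/7, …
ICs: h(0) = 4.

f: a_k = 4, 12, 18, 18, 27/2, 81/10, 81/20, 243/140, 729/1120, 243/1120, …
Substitute x→r, Dx→(1/r')Dx; clear ⇒ L₀.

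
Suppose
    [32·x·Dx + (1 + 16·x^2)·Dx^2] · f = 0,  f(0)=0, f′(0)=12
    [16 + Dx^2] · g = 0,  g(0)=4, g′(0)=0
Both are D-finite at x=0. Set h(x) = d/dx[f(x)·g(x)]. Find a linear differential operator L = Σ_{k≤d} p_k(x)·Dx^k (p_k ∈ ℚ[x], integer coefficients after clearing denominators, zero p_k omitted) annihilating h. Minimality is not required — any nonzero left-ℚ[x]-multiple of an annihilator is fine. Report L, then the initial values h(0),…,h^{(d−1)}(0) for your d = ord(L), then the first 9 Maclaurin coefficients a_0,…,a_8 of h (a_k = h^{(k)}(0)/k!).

L = (14080 + 602112·x^2 + 15106048·x^4 + 50331648·x^6 + 100663296·x^8 + 268435456·x^10 + 2147483648·x^12) + (8704·x + 581632·x^3 + 9175040·x^5 + 41943040·x^7 + 167772160·x^9 + 536870912·x^11)·Dx + (960 + 43520·x^2 + 1093632·x^4 + 4849664·x^6 + 16777216·x^8 + 67108864·x^10 + 268435456·x^12)·Dx^2 + (544·x + 36352·x^3 + 573440·x^5 + 2621440·x^7 + 10485760·x^9 + 33554432·x^11)·Dx^3 + (5 + 368·x^2 + 9344·x^4 + 106496·x^6 + 655360·x^8 + 3145728·x^10 + 8388608·x^12)·Dx^4  (order 4).
h: a_k = 48, 0, -1920, 0, 25088, 0, -5328896/15, 0, 189620224/35, …
ICs: h(0) = 48, h′(0) = 0, h′′(0) = -3840, h′′′(0) = 0.

f: a_k = 0, 12, 0, -64, 0, 3072/5, 0, -49152/7, 0, …
g: a_k = 4, 0, -32, 0, 128/3, 0, -1024/45, 0, 2048/315, …
f·g: L₀ = L_f ⊗_s L_g, ord ≤ 2·2.
Derive L from L₀ (diff closure).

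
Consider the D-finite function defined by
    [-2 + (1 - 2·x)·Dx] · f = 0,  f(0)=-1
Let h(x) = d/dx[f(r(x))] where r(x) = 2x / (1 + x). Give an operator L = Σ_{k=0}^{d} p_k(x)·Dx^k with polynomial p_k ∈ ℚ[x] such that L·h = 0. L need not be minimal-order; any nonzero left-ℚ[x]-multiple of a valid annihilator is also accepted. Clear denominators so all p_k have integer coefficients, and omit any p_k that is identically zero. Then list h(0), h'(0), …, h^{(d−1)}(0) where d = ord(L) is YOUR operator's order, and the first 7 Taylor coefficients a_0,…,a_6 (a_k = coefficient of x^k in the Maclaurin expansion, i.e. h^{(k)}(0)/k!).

f: a_k = -1, -2, -4, -8, -16, -32, -64, …
h₀=f(r): pull back L_f along r ⇒ L₀.
Differentiate: ansatz ord ≤ ord L₀ ⇒ L.
L = 6 + (-1 + 3·x)·Dx  (order 1).
h: a_k = -4, -24, -108, -432, -1620, -5832, -20412, …
ICs: h(0) = -4.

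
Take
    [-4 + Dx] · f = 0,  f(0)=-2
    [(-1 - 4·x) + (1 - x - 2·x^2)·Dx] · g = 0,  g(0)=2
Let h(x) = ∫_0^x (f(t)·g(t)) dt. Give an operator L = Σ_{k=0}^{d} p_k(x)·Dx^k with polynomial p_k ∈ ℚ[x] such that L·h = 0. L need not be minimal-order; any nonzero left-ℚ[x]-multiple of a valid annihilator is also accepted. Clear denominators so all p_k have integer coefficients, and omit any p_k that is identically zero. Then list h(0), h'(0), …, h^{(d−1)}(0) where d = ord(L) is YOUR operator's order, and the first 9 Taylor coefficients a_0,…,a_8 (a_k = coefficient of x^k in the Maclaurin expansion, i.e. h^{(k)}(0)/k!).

f: a_k = -2, -8, -16, -64/3, -64/3, -256/15, -512/45, -2048/315, -1024/315, …
g: a_k = 2, 2, 6, 10, 22, 42, 86, 170, 342, …
Sym-product of L_f,L_g gives L₀ (≤ ord 1).
h=∫h₀ ⇒ L = L₀·Dx.
L = (5 - 8·x^2)·Dx + (-1 + x + 2·x^2)·Dx^2  (order 2).
h: a_k = 0, -4, -10, -20, -107/3, -916/15, -1562/15, -11324/63, -39703/126, …
ICs: h(0) = 0, h′(0) = -4.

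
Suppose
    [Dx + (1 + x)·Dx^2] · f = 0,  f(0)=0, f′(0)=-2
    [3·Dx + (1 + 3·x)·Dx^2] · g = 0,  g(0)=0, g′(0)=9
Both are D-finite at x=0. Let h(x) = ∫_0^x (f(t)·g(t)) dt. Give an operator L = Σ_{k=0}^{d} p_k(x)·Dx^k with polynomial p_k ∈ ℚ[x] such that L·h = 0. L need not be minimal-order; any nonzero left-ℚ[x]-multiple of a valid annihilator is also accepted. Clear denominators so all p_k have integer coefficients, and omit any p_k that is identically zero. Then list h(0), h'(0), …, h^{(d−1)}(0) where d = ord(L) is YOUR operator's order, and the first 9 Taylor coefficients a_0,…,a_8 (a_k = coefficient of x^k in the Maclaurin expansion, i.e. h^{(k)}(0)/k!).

L = (30 + 72·x + 54·x^2)·Dx^2 + (76 + 354·x + 540·x^2 + 270·x^3)·Dx^3 + (29 + 200·x + 486·x^2 + 504·x^3 + 189·x^4)·Dx^4 + (2 + 19·x + 68·x^2 + 114·x^3 + 90·x^4 + 27·x^5)·Dx^5  (order 5).
h: a_k = 0, 0, 0, -6, 9, -147/10, 27, -3807/70, 2343/20, …
ICs: h(0) = 0, h′(0) = 0, h′′(0) = 0, h′′′(0) = -36, h′′′′(0) = 216.

f: a_k = 0, -2, 1, -2/3, 1/2, -2/5, 1/3, -2/7, 1/4, …
g: a_k = 0, 9, -27/2, 27, -243/4, 729/5, -729/2, 6561/7, -19683/8, …
Product ⇒ symmetric product L₀, ord ≤ 4.
Integrate: L := L₀·Dx.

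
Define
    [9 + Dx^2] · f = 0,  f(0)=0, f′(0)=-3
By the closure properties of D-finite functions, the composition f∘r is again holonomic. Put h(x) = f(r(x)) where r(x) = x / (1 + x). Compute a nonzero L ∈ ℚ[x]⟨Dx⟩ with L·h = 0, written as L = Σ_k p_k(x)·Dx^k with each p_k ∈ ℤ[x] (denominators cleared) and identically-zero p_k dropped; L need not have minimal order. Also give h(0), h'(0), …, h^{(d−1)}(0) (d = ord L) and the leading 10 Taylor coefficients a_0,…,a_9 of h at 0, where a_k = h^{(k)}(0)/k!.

L = 9 + (2 + 6·x + 6·x^2 + 2·x^3)·Dx + (1 + 4·x + 6·x^2 + 4·x^3 + x^4)·Dx^2  (order 2).
h: a_k = 0, -3, 3, 3/2, -21/2, 879/40, -255/8, 19353/560, -1893/80, -29811/4480, …
ICs: h(0) = 0, h′(0) = -3.

f: a_k = 0, -3, 0, 9/2, 0, -81/40, 0, 243/560, 0, -243/4480, …
Change of var in L_f (x↦r) gives L₀.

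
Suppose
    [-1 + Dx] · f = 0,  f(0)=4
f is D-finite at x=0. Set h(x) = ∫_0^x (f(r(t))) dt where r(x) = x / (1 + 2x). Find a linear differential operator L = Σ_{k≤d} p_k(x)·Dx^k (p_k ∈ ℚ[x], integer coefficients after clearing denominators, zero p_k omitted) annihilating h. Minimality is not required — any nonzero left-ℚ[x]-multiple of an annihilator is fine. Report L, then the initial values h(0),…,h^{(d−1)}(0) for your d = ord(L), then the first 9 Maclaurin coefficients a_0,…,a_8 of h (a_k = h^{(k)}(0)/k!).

f: a_k = 4, 4, 2, 2/3, 1/6, 1/30, 1/180, 1/1260, 1/10080, …
Change of var in L_f (x↦r) gives L₀.
h=∫₀ˣh₀: take L = L₀·Dx.
L = -Dx + (1 + 4·x + 4·x^2)·Dx^2  (order 2).
h: a_k = 0, 4, 2, -2, 13/6, -71/30, 49/20, -2699/1260, 9157/10080, …
ICs: h(0) = 0, h′(0) = 4.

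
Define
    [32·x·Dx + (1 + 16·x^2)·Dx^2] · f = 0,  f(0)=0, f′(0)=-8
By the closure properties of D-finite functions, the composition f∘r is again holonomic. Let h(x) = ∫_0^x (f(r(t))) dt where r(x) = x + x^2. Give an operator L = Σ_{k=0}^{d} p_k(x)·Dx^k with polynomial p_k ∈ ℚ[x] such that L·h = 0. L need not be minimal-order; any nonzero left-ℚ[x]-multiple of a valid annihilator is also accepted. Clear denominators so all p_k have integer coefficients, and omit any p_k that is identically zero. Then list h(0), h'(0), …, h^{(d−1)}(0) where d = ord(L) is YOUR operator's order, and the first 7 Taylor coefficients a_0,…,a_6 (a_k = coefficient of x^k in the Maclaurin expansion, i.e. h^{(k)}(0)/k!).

L = (-2 + 32·x + 128·x^2 + 192·x^3 + 96·x^4)·Dx^2 + (1 + 2·x + 16·x^2 + 64·x^3 + 80·x^4 + 32·x^5)·Dx^3  (order 3).
h: a_k = 0, 0, -4, -8/3, 32/3, 128/5, -704/15, …
ICs: h(0) = 0, h′(0) = 0, h′′(0) = -8.

f: a_k = 0, -8, 0, 128/3, 0, -2048/5, 0, …
Substitute x→r, Dx→(1/r')Dx; clear ⇒ L₀.
∫: right-multiply L₀ by Dx.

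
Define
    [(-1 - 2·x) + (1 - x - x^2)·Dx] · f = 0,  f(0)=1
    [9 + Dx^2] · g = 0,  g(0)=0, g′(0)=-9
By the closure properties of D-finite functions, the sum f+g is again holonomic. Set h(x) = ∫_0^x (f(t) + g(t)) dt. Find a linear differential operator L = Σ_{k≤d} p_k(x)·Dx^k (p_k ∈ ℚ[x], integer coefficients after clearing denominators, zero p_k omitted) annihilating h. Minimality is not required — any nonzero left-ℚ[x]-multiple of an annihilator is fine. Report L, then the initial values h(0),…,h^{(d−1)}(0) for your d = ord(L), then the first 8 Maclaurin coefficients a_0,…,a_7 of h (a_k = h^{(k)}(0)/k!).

f: a_k = 1, 1, 2, 3, 5, 8, 13, 21, …
g: a_k = 0, -9, 0, 27/2, 0, -243/40, 0, 729/560, …
h₀=f+g: left-lcm gives L₀, ord ≤ 3.
Integrate: L := L₀·Dx.
L = (243 + 432·x - 81·x^2 + 216·x^3 + 405·x^4 + 162·x^5)·Dx + (-117 + 225·x + 36·x^2 - 297·x^3 + 54·x^4 + 243·x^5 + 81·x^6)·Dx^2 + (27 + 48·x - 9·x^2 + 24·x^3 + 45·x^4 + 18·x^5)·Dx^3 + (-13 + 25·x + 4·x^2 - 33·x^3 + 6·x^4 + 27·x^5 + 9·x^6)·Dx^4  (order 4).
h: a_k = 0, 1, -4, 2/3, 33/8, 1, 77/240, 13/7, …
ICs: h(0) = 0, h′(0) = 1, h′′(0) = -8, h′′′(0) = 4.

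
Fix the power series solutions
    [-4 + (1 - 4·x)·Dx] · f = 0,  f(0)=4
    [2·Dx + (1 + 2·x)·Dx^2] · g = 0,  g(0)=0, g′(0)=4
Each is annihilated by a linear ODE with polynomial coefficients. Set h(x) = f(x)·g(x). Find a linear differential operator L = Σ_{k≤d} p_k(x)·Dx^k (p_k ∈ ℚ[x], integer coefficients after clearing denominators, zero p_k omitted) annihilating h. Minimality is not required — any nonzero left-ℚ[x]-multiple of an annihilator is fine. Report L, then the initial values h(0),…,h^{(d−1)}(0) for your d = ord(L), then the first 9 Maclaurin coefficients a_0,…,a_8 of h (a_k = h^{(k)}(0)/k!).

L = 8 + (6 + 24·x)·Dx + (-1 + 2·x + 8·x^2)·Dx^2  (order 2).
h: a_k = 0, 16, 48, 640/3, 2464/3, 50048/15, 66304/5, 1861632/35, 7437568/35, …
ICs: h(0) = 0, h′(0) = 16.

f: a_k = 4, 16, 64, 256, 1024, 4096, 16384, 65536, 262144, …
g: a_k = 0, 4, -4, 16/3, -8, 64/5, -64/3, 256/7, -64, …
Product ⇒ symmetric product L₀, ord ≤ 2.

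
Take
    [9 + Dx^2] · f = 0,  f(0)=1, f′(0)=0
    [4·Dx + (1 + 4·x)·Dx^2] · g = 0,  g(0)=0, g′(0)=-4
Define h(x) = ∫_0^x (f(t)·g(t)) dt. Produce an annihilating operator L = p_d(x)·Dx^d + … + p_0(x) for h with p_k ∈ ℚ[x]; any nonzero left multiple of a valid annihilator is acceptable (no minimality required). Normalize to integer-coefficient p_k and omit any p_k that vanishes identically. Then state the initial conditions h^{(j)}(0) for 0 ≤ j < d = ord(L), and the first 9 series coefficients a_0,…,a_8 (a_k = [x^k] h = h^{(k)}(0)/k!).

f: a_k = 1, 0, -9/2, 0, 27/8, 0, -81/80, 0, 729/4480, …
g: a_k = 0, -4, 8, -64/3, 64, -1024/5, 2048/3, -16384/7, 8192, …
L₀ := L_f ⊗_s L_g (sym. prod.), ord ≤ 4.
h=∫₀ˣh₀: take L = L₀·Dx.
L = (-2043 - 1296·x + 44064·x^2 + 186624·x^3 + 186624·x^4)·Dx + (72 + 5472·x + 31104·x^2 + 41472·x^3)·Dx^2 + (-182 + 864·x + 12096·x^2 + 41472·x^3 + 41472·x^4)·Dx^3 + (8 + 608·x + 3456·x^2 + 4608·x^3)·Dx^4 + (5 + 112·x + 800·x^2 + 2304·x^3 + 2304·x^4)·Dx^5  (order 5).
h: a_k = 0, 0, -2, 8/3, -5/6, 28/5, -1223/60, 1265/21, -208169/1120, …
ICs: h(0) = 0, h′(0) = 0, h′′(0) = -4, h′′′(0) = 16, h′′′′(0) = -20.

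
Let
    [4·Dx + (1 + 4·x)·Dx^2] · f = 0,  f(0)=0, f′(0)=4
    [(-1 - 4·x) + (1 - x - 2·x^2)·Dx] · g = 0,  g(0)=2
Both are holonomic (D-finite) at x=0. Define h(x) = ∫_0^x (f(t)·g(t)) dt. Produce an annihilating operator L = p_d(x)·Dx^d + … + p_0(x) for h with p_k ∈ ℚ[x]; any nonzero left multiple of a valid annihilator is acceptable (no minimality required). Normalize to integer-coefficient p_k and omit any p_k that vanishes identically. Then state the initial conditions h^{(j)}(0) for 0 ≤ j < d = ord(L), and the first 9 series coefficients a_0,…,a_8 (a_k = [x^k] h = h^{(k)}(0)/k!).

f: a_k = 0, 4, -8, 64/3, -64, 1024/5, -2048/3, 16384/7, -8192, …
g: a_k = 2, 2, 6, 10, 22, 42, 86, 170, 342, …
Product ⇒ symmetric product L₀, ord ≤ 2.
∫: right-multiply L₀ by Dx.
L = (8 + 32·x)·Dx + (-2 + 20·x + 40·x^2)·Dx^2 + (-1 - 3·x + 6·x^2 + 8·x^3)·Dx^3  (order 3).
h: a_k = 0, 0, 4, -8/3, 38/3, -56/3, 348/5, -5672/35, 19171/35, …
ICs: h(0) = 0, h′(0) = 0, h′′(0) = 8.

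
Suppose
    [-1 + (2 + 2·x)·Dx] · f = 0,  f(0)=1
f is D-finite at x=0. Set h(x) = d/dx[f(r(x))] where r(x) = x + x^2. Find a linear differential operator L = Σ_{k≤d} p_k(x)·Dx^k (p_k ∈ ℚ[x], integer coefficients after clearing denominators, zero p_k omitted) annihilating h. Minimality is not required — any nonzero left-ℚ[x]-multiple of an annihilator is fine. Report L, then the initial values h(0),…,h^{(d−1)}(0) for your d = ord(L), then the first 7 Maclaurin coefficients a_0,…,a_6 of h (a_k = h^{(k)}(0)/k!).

L = 3 + (-2 - 6·x - 6·x^2 - 4·x^3)·Dx  (order 1).
h: a_k = 1/2, 3/4, -9/16, 3/32, 75/256, -171/512, 147/2048, …
ICs: h(0) = 1/2.

f: a_k = 1, 1/2, -1/8, 1/16, -5/128, 7/256, -21/1024, …
Substitute x→r, Dx→(1/r')Dx; clear ⇒ L₀.
Differentiate: ansatz ord ≤ ord L₀ ⇒ L.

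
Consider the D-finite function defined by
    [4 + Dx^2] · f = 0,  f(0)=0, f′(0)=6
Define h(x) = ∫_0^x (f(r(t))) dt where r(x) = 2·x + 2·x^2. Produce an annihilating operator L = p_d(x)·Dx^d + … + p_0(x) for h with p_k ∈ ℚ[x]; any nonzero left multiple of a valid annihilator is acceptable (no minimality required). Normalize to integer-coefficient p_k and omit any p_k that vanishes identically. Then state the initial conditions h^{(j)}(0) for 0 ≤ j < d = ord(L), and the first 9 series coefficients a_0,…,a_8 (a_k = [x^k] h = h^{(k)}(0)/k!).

L = (16 + 96·x + 192·x^2 + 128·x^3)·Dx - 2·Dx^2 + (1 + 2·x)·Dx^3  (order 3).
h: a_k = 0, 0, 6, 4, -8, -96/5, -176/15, 96/7, 3232/105, …
ICs: h(0) = 0, h′(0) = 0, h′′(0) = 12.

f: a_k = 0, 6, 0, -4, 0, 4/5, 0, -8/105, 0, …
Substitute x→r, Dx→(1/r')Dx; clear ⇒ L₀.
∫: right-multiply L₀ by Dx.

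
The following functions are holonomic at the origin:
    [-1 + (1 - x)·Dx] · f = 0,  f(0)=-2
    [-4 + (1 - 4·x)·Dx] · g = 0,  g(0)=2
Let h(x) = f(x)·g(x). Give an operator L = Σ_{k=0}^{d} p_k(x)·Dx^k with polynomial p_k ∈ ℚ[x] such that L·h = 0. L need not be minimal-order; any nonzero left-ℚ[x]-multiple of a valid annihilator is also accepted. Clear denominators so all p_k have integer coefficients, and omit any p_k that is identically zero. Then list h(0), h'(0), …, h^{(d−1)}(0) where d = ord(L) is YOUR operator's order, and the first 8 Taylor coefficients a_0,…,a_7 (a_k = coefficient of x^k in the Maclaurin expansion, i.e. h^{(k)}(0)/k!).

f: a_k = -2, -2, -2, -2, -2, -2, -2, -2, …
g: a_k = 2, 8, 32, 128, 512, 2048, 8192, 32768, …
h₀=f·g: eliminate ⇒ L₀, order ≤ 1·1.
L = (-5 + 8·x) + (1 - 5·x + 4·x^2)·Dx  (order 1).
h: a_k = -4, -20, -84, -340, -1364, -5460, -21844, -87380, …
ICs: h(0) = -4.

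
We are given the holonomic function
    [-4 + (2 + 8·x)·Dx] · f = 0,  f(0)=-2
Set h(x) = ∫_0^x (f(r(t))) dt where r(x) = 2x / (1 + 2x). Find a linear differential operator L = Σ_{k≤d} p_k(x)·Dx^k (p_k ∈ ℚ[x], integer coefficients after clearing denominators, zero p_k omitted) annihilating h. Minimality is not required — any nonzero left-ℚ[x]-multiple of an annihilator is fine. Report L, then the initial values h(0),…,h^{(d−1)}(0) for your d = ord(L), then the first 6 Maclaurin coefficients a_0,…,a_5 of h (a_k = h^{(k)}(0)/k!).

f: a_k = -2, -4, 4, -8, 20, -56, …
L₀ from L_f via x↦r, Dx↦r'^{-1}Dx.
h=∫h₀ ⇒ L = L₀·Dx.
L = -4·Dx + (1 + 12·x + 20·x^2)·Dx^2  (order 2).
h: a_k = 0, -2, -4, 32/3, -40, 192, …
ICs: h(0) = 0, h′(0) = -2.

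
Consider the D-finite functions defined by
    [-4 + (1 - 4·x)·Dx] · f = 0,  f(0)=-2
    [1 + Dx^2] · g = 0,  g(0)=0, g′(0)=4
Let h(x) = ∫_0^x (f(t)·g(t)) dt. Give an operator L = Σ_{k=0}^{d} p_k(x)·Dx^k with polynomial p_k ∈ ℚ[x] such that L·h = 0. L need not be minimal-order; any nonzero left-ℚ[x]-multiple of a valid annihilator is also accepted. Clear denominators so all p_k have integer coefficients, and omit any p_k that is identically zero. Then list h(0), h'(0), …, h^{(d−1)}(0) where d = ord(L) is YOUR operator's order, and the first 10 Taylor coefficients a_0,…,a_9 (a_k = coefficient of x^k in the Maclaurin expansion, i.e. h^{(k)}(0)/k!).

L = (-1 + 4·x)·Dx + 8·Dx^2 + (-1 + 4·x)·Dx^3  (order 3).
h: a_k = 0, 0, -4, -32/3, -95/3, -304/3, -30401/90, -17372/15, -20429471/5040, -40858942/2835, …
ICs: h(0) = 0, h′(0) = 0, h′′(0) = -8.

f: a_k = -2, -8, -32, -128, -512, -2048, -8192, -32768, -131072, -524288, …
g: a_k = 0, 4, 0, -2/3, 0, 1/30, 0, -1/1260, 0, 1/90720, …
h₀=f·g: eliminate ⇒ L₀, order ≤ 1·2.
Integrate: L := L₀·Dx.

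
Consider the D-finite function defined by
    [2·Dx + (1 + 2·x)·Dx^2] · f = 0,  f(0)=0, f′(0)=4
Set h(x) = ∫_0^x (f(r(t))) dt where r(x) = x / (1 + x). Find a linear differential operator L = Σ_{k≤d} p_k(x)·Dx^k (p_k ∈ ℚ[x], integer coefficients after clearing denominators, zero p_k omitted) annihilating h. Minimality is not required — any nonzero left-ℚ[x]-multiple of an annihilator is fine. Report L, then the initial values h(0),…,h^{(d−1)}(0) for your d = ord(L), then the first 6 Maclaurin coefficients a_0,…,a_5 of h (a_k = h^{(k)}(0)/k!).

f: a_k = 0, 4, -4, 16/3, -8, 64/5, …
h₀=f(r): pull back L_f along r ⇒ L₀.
∫: right-multiply L₀ by Dx.
L = (4 + 6·x)·Dx^2 + (1 + 4·x + 3·x^2)·Dx^3  (order 3).
h: a_k = 0, 0, 2, -8/3, 13/3, -8, …
ICs: h(0) = 0, h′(0) = 0, h′′(0) = 4.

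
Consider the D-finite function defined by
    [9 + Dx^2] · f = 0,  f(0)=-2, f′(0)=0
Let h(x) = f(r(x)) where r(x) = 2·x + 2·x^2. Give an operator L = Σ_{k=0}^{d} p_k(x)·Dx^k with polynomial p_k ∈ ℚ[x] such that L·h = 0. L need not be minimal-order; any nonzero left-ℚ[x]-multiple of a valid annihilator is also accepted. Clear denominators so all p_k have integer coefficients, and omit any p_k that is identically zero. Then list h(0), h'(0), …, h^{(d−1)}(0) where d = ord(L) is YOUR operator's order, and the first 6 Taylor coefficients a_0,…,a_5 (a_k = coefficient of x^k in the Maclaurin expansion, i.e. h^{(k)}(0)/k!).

f: a_k = -2, 0, 9, 0, -27/4, 0, …
L₀ from L_f via x↦r, Dx↦r'^{-1}Dx.
L = (36 + 216·x + 432·x^2 + 288·x^3) - 2·Dx + (1 + 2·x)·Dx^2  (order 2).
h: a_k = -2, 0, 36, 72, -72, -432, …
ICs: h(0) = -2, h′(0) = 0.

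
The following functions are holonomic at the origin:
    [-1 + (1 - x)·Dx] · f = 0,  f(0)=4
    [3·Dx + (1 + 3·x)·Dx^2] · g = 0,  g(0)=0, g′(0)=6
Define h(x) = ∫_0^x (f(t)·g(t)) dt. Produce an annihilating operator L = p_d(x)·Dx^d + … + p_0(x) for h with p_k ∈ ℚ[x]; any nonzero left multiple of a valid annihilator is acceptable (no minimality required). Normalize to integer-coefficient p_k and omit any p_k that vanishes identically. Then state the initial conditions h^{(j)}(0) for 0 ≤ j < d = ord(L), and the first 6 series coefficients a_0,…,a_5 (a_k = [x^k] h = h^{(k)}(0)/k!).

f: a_k = 4, 4, 4, 4, 4, 4, …
g: a_k = 0, 6, -9, 18, -81/2, 486/5, …
Product ⇒ symmetric product L₀, ord ≤ 2.
h=∫h₀ ⇒ L = L₀·Dx.
L = 3·Dx + (-1 + 9·x)·Dx^2 + (-1 - 2·x + 3·x^2)·Dx^3  (order 3).
h: a_k = 0, 0, 12, -4, 15, -102/5, …
ICs: h(0) = 0, h′(0) = 0, h′′(0) = 24.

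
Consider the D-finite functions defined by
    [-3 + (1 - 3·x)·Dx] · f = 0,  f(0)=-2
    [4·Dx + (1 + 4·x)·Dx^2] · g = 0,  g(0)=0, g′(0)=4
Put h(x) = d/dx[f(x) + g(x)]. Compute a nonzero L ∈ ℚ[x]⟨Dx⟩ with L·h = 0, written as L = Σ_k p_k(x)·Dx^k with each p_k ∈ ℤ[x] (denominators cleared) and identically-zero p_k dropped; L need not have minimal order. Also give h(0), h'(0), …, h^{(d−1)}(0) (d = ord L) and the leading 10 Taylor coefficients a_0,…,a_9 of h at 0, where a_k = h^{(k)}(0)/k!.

f: a_k = -2, -6, -18, -54, -162, -486, -1458, -4374, -13122, -39366, …
g: a_k = 0, 4, -8, 64/3, -64, 1024/5, -2048/3, 16384/7, -8192, 262144/9, …
Weyl lclm of L_f,L_g ⇒ L₀ (ord ≤ 3).
Derive L from L₀ (diff closure).
L = (204 + 144·x) + (11 + 312·x + 288·x^2)·Dx + (-5 - 11·x + 54·x^2 + 72·x^3)·Dx^2  (order 2).
h: a_k = -2, -52, -98, -904, -1406, -12844, -14234, -170512, -92150, -2229556, …
ICs: h(0) = -2, h′(0) = -52.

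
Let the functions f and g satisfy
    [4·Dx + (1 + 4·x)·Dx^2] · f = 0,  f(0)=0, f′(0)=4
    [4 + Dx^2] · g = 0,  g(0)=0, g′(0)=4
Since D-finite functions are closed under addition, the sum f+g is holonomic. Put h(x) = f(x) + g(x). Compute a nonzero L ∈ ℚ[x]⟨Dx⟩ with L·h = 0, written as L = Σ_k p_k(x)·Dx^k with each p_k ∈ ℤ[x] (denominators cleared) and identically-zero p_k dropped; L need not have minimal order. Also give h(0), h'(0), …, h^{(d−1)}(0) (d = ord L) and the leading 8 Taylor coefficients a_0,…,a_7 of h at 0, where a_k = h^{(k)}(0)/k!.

f: a_k = 0, 4, -8, 64/3, -64, 1024/5, -2048/3, 16384/7, …
g: a_k = 0, 4, 0, -8/3, 0, 8/15, 0, -16/315, …
Sum ⇒ L₀ = lclm(L_f,L_g) in ℚ(x)⟨Dx⟩.
L = (400 + 128·x + 256·x^2)·Dx + (36 + 176·x + 192·x^2 + 256·x^3)·Dx^2 + (100 + 32·x + 64·x^2)·Dx^3 + (9 + 44·x + 48·x^2 + 64·x^3)·Dx^4  (order 4).
h: a_k = 0, 8, -8, 56/3, -64, 616/3, -2048/3, 737264/315, …
ICs: h(0) = 0, h′(0) = 8, h′′(0) = -16, h′′′(0) = 112.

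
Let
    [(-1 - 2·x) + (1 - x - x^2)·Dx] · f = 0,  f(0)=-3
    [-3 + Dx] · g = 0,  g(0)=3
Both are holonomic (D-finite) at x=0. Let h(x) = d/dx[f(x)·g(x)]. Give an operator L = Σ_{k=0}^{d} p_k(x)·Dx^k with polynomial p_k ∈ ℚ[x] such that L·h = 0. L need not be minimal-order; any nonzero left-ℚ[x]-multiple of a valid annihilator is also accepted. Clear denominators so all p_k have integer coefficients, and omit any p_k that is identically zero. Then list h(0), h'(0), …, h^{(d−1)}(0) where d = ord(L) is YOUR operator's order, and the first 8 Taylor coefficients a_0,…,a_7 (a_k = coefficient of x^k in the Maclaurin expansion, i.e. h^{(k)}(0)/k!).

f: a_k = -3, -3, -6, -9, -15, -24, -39, -63, …
g: a_k = 3, 9, 27/2, 27/2, 81/8, 243/40, 243/80, 729/560, …
Sym-product of L_f,L_g gives L₀ (≤ ord 1).
Differentiate: ansatz ord ≤ ord L₀ ⇒ L.
L = (19 - 6·x - 21·x^2 + 6·x^3 + 9·x^4) + (-4 + 5·x + 6·x^2 - 4·x^3 - 3·x^4)·Dx  (order 1).
h: a_k = -36, -171, -486, -2223/2, -4581/2, -178821/40, -168993/20, -8752329/560, …
ICs: h(0) = -36.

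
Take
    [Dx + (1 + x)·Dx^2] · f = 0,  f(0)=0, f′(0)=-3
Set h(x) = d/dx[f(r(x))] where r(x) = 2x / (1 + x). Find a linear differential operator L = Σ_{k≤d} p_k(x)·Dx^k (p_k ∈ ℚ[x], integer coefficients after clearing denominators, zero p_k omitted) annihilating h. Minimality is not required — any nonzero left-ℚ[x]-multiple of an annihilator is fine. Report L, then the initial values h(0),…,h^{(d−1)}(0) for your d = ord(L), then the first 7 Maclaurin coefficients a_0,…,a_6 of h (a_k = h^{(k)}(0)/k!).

f: a_k = 0, -3, 3/2, -1, 3/4, -3/5, 1/2, …
Substitute x→r, Dx→(1/r')Dx; clear ⇒ L₀.
Derive L from L₀ (diff closure).
L = (4 + 6·x) + (1 + 4·x + 3·x^2)·Dx  (order 1).
h: a_k = -6, 24, -78, 240, -726, 2184, -6558, …
ICs: h(0) = -6.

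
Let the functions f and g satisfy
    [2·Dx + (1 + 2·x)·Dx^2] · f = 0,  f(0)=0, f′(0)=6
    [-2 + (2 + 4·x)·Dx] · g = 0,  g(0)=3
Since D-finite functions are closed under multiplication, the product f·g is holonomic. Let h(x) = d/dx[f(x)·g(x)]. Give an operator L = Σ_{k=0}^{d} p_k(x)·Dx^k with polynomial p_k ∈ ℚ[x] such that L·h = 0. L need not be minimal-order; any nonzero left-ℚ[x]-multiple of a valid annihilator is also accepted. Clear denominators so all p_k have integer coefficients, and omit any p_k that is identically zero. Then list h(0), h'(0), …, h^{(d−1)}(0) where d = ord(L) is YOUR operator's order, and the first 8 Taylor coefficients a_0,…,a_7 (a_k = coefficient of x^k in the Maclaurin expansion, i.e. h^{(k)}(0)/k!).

L = 1 + (4 + 8·x)·Dx + (1 + 4·x + 4·x^2)·Dx^2  (order 2).
h: a_k = 18, 0, -9, 24, -213/4, 558/5, -9129/40, 16134/35, …
ICs: h(0) = 18, h′(0) = 0.

f: a_k = 0, 6, -6, 8, -12, 96/5, -32, 384/7, …
g: a_k = 3, 3, -3/2, 3/2, -15/8, 21/8, -63/16, 99/16, …
Product ⇒ symmetric product L₀, ord ≤ 2.
Derive L from L₀ (diff closure).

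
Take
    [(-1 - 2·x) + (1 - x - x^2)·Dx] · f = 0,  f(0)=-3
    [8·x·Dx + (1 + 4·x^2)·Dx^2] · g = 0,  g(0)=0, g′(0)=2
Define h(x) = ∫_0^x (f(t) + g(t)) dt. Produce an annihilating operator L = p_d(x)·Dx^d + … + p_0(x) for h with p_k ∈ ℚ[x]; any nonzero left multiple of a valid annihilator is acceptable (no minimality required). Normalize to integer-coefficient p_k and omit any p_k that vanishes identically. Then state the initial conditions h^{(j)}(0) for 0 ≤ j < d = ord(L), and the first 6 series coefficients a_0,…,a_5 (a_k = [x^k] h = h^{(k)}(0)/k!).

L = (-16 + 64·x + 400·x^2 + 576·x^3 + 696·x^4 + 96·x^6)·Dx^2 + (13 + 24·x + 22·x^2 + 204·x^3 + 548·x^4 + 488·x^5 + 48·x^6 + 96·x^7)·Dx^3 + (-2 - 5·x - 14·x^2 + 2·x^3 - 13·x^4 + 92·x^5 + 48·x^6 + 16·x^7 + 16·x^8)·Dx^4  (order 4).
h: a_k = 0, -3, -1/2, -2, -35/12, -3, …
ICs: h(0) = 0, h′(0) = -3, h′′(0) = -1, h′′′(0) = -12.

f: a_k = -3, -3, -6, -9, -15, -24, …
g: a_k = 0, 2, 0, -8/3, 0, 32/5, …
Weyl lclm of L_f,L_g ⇒ L₀ (ord ≤ 3).
Integrate: L := L₀·Dx.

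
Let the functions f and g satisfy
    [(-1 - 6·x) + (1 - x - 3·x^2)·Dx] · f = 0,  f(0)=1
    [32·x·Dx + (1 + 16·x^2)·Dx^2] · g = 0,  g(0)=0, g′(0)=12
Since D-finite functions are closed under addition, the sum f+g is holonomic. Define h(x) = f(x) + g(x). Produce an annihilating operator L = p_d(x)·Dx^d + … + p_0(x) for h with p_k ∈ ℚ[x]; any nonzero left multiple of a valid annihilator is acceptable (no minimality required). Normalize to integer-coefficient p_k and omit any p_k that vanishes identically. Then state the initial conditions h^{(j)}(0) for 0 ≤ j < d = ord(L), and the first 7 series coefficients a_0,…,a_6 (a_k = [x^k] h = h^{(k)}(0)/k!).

L = (-128 + 512·x + 10560·x^2 + 25344·x^3 + 95904·x^4 + 41472·x^6)·Dx + (37 + 208·x - 206·x^2 + 1476·x^3 + 24336·x^4 + 66528·x^5 + 6912·x^6 + 41472·x^7)·Dx^2 + (-4 - 21·x - 198·x^2 - 90·x^3 - 1775·x^4 + 4080·x^5 + 6336·x^6 + 2304·x^7 + 6912·x^8)·Dx^3  (order 3).
h: a_k = 1, 13, 4, -57, 19, 3272/5, 97, …
ICs: h(0) = 1, h′(0) = 13, h′′(0) = 8.

f: a_k = 1, 1, 4, 7, 19, 40, 97, …
g: a_k = 0, 12, 0, -64, 0, 3072/5, 0, …
h₀=f+g: left-lcm gives L₀, ord ≤ 3.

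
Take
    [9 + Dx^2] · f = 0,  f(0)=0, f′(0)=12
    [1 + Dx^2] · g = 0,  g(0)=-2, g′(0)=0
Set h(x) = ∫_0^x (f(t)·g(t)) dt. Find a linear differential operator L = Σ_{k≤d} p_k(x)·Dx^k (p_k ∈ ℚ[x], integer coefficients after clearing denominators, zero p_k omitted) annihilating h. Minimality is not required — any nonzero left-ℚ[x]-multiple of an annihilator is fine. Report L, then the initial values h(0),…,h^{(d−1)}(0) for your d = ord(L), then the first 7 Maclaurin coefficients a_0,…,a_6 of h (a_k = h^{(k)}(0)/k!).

L = 64·Dx + 20·Dx^3 + Dx^5  (order 5).
h: a_k = 0, 0, -12, 0, 12, 0, -88/15, …
ICs: h(0) = 0, h′(0) = 0, h′′(0) = -24, h′′′(0) = 0, h′′′′(0) = 288.

f: a_k = 0, 12, 0, -18, 0, 81/10, 0, …
g: a_k = -2, 0, 1, 0, -1/12, 0, 1/360, …
Product ⇒ symmetric product L₀, ord ≤ 4.
h=∫₀ˣh₀: take L = L₀·Dx.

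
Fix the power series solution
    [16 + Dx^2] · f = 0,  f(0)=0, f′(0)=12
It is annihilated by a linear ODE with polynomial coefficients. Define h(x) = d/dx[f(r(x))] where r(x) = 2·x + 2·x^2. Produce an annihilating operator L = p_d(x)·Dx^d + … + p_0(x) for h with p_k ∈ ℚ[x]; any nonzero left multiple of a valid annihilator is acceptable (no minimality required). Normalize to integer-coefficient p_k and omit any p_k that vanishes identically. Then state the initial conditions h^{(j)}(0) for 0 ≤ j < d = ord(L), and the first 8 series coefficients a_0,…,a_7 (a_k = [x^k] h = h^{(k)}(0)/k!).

f: a_k = 0, 12, 0, -32, 0, 128/5, 0, -1024/105, …
Change of var in L_f (x↦r) gives L₀.
h=h₀': d/dx-closure on L₀ ⇒ L.
L = (76 + 512·x + 1536·x^2 + 2048·x^3 + 1024·x^4) + (-6 - 12·x)·Dx + (1 + 4·x + 4·x^2)·Dx^2  (order 2).
h: a_k = 24, 48, -768, -3072, 256, 23040, 729088/15, -65536/15, …
ICs: h(0) = 24, h′(0) = 48.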